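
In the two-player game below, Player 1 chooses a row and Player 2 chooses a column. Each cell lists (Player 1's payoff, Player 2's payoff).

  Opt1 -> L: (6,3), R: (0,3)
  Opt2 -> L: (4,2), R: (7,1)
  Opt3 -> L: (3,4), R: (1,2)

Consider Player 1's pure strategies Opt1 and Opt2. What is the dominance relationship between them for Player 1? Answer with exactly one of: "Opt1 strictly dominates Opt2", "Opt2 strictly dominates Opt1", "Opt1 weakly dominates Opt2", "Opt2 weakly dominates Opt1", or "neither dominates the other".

neither dominates the other

Opt1's payoffs vs Opt2's, by Player 2's action — L: 6>4, R: 0<7.
Opt1 does better at L but worse at R; neither strategy dominates the other.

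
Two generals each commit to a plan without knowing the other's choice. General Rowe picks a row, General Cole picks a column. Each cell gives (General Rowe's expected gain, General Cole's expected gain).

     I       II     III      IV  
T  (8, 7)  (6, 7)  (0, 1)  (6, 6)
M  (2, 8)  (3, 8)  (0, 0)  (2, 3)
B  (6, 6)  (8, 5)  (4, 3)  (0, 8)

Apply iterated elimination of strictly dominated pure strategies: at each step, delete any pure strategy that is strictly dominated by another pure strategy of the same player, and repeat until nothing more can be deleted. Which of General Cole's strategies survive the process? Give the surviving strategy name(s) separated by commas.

I, II, IV

Column III is eliminated: I beats it against every remaining row (T: 7>1, M: 8>0, B: 6>3).
For General Rowe, T strictly dominates M on the remaining columns (I: 8>2, II: 6>3, IV: 6>2); eliminate M.
Among the remaining strategies, none is strictly dominated by another pure strategy of the same player, so the elimination stops.
Surviving strategies — General Rowe: {T, B}; General Cole: {I, II, IV}.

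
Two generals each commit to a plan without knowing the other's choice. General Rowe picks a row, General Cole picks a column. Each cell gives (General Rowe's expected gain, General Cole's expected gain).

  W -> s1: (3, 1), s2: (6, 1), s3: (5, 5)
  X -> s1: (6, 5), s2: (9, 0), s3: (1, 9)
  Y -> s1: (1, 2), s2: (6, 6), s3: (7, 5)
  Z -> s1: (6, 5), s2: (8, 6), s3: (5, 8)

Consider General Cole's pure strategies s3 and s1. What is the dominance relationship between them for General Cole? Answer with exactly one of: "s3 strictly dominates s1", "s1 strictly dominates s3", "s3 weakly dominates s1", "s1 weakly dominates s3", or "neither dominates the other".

s3's payoffs vs s1's, by General Rowe's action — W: 5>1, X: 9>5, Y: 5>2, Z: 8>5.
s3 gives a strictly higher payoff against every action of General Rowe, so s3 strictly dominates s1.

s3 strictly dominates s1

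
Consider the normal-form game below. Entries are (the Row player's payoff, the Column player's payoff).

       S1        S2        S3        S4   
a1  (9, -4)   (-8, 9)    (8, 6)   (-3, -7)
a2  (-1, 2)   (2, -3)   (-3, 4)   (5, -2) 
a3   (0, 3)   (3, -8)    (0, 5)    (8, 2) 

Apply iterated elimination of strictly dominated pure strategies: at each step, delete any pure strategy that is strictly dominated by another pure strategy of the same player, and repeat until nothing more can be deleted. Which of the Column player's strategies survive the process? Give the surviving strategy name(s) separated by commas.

The Row player's strategy a2 is strictly dominated by a3 (S1: 0>-1, S2: 3>2, S3: 0>-3, S4: 8>5) and is removed.
Column S1 is eliminated: S3 beats it against every remaining row (a1: 6>-4, a3: 5>3).
The Column player's strategy S4 is strictly dominated by S3 (a1: 6>-7, a3: 5>2) and is removed.
Among the remaining strategies, none is strictly dominated by another pure strategy of the same player, so the elimination stops.
Surviving strategies — the Row player: {a1, a3}; the Column player: {S2, S3}.

S2, S3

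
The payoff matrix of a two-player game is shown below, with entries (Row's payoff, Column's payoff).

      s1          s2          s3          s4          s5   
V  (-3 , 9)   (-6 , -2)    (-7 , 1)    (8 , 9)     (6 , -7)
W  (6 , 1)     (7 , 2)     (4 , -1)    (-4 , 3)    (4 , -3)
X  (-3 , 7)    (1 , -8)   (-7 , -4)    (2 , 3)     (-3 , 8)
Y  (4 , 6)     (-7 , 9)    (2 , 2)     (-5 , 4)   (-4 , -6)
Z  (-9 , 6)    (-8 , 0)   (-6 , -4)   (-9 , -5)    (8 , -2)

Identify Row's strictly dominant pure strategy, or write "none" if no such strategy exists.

none

V fails to dominate W at s1 (-3<6).
W fails to dominate V at s4 (-4<8).
X fails to dominate V at s1 (-3=-3).
Y fails to dominate V at s2 (-7<-6).
Z fails to dominate V at s1 (-9<-3).
No single strategy dominates all the others.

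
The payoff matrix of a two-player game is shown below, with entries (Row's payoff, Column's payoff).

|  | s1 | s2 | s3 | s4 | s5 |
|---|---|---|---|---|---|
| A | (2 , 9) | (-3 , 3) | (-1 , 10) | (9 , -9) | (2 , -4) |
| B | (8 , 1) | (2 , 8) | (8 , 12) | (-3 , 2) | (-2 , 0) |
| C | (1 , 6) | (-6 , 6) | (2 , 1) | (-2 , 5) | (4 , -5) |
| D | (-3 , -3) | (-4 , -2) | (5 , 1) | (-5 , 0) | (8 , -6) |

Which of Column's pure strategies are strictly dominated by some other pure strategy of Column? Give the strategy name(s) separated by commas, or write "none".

s1: no other strategy beats it everywhere (s2 at A (9>3); s3 at C (6>1); s4 at A (9>-9); s5 at A (9>-4)).
s2 is not dominated — it holds its own against s1 at B (8>1); s3 at C (6>1); s4 at A (3>-9); s5 at A (3>-4).
s3: no other strategy beats it everywhere (s1 at A (10>9); s2 at A (10>3); s4 at A (10>-9); s5 at A (10>-4)).
s4: no other strategy beats it everywhere (s1 at B (2>1); s2 at D (0>-2); s3 at C (5>1); s5 at B (2>0)).
s5: dominated, since s1 does at least as well everywhere (A: 9>-4, B: 1>0, C: 6>-5, D: -3>-6).

s5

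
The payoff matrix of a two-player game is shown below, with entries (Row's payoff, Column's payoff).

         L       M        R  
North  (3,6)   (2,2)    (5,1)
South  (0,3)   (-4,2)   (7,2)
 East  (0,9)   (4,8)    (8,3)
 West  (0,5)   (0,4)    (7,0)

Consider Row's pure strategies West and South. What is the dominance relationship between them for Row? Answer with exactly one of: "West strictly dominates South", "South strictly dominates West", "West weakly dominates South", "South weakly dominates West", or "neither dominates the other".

West weakly dominates South

West's payoffs vs South's, by Column's action — L: 0=0, M: 0>-4, R: 7=7.
West is at least as good everywhere and strictly better somewhere (tied only at L, R), so West weakly but not strictly dominates South.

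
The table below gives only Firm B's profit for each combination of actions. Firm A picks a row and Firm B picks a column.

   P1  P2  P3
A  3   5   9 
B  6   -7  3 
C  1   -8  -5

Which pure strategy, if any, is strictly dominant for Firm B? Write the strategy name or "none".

P1 fails to dominate P2 at A (3<5).
P2 fails to dominate P1 at B (-7<6).
P3 fails to dominate P1 at B (3<6).
No single strategy dominates all the others.

none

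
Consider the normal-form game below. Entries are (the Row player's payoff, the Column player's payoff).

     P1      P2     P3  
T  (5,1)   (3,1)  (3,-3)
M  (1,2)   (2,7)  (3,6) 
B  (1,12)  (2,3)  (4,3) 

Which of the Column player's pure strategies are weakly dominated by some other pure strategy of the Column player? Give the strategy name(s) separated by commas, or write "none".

P3

P1: no other strategy beats it everywhere (P2 at B (12>3); P3 at T (1>-3)).
P2: no other strategy beats it everywhere (P1 at M (7>2); P3 at T (1>-3)).
P3: dominated, since P2 does at least as well everywhere (T: 1>-3, M: 7>6, B: 3=3).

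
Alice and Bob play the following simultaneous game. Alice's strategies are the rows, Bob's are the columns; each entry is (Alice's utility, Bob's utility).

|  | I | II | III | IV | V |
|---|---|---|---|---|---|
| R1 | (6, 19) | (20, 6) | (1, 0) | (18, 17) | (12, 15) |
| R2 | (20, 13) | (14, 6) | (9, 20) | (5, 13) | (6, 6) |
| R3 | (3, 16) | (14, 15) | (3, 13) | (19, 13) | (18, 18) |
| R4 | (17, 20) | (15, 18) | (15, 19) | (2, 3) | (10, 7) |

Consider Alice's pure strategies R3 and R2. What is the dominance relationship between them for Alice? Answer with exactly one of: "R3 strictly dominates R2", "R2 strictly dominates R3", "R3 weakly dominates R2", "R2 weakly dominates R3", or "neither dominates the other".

neither dominates the other

R3's payoffs vs R2's, by Bob's action — I: 3<20, II: 14=14, III: 3<9, IV: 19>5, V: 18>6.
R3 does better at IV, V but worse at I, III; neither strategy dominates the other.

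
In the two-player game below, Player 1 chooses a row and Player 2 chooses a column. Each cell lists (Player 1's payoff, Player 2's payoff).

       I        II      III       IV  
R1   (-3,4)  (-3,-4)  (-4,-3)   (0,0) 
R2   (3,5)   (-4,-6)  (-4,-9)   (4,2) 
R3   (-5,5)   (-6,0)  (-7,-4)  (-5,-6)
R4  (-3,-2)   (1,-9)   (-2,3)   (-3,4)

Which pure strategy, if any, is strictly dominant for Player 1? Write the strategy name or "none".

none

R1 fails to dominate R2 at I (-3<3).
R2 fails to dominate R1 at II (-4<-3).
R3 fails to dominate R1 at I (-5<-3).
R4 fails to dominate R1 at I (-3=-3).
No single strategy dominates all the others.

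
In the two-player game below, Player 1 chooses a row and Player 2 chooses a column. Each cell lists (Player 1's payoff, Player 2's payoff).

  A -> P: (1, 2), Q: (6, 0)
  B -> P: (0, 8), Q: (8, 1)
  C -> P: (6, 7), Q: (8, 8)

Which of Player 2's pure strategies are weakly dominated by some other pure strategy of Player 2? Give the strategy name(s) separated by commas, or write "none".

none

P is not dominated — it holds its own against Q at A (2>0).
Nothing dominates Q: P at C (8>7).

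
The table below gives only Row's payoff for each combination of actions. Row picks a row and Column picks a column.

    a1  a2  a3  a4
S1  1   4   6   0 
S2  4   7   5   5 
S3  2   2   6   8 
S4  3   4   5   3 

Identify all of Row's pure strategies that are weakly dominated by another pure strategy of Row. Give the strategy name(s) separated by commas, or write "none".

Nothing dominates S1: S2 at a3 (6>5); S3 at a2 (4>2); S4 at a3 (6>5).
S2 is not dominated — it holds its own against S1 at a1 (4>1); S3 at a1 (4>2); S4 at a1 (4>3).
Nothing dominates S3: S1 at a1 (2>1); S2 at a3 (6>5); S4 at a3 (6>5).
S2 weakly dominates S4 — a1: 4>3, a2: 7>4, a3: 5=5, a4: 5>3.

S4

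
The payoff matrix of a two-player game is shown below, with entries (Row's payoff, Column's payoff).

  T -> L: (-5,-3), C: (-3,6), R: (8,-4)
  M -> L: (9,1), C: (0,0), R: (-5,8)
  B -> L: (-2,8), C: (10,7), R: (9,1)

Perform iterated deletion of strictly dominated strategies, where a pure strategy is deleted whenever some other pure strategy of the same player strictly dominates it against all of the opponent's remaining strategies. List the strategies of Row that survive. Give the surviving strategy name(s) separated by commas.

For Row, B strictly dominates T on the remaining columns (L: -2>-5, C: 10>-3, R: 9>8); eliminate T.
Column C is eliminated: L beats it against every remaining row (M: 1>0, B: 8>7).
Among the remaining strategies, none is strictly dominated by another pure strategy of the same player, so the elimination stops.
Surviving strategies — Row: {M, B}; Column: {L, R}.

M, B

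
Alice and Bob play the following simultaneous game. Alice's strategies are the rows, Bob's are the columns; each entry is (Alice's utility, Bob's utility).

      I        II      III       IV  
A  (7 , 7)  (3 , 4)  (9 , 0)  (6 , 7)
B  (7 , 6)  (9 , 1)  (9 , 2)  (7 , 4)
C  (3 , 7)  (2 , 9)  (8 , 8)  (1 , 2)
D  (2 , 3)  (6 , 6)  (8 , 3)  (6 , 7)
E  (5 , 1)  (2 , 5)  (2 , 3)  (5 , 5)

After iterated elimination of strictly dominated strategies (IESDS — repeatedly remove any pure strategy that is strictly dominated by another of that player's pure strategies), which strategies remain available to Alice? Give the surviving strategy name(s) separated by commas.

A, B

For Alice, A strictly dominates C on the remaining columns (I: 7>3, II: 3>2, III: 9>8, IV: 6>1); eliminate C.
For Alice, B strictly dominates D on the remaining columns (I: 7>2, II: 9>6, III: 9>8, IV: 7>6); eliminate D.
Row E is eliminated: A beats it against every remaining column (I: 7>5, II: 3>2, III: 9>2, IV: 6>5).
For Bob, I strictly dominates II on the remaining rows (A: 7>4, B: 6>1); eliminate II.
Bob's strategy III is strictly dominated by I (A: 7>0, B: 6>2) and is removed.
Among the remaining strategies, none is strictly dominated by another pure strategy of the same player, so the elimination stops.
Surviving strategies — Alice: {A, B}; Bob: {I, IV}.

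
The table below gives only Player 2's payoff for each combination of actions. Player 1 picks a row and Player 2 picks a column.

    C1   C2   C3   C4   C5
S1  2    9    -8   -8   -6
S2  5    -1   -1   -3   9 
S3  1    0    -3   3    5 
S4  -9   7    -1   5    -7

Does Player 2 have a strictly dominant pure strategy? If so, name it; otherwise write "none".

none

C1 fails to dominate C2 at S1 (2<9).
C2 fails to dominate C1 at S2 (-1<5).
C3 fails to dominate C1 at S1 (-8<2).
C4 fails to dominate C1 at S1 (-8<2).
C5 fails to dominate C1 at S1 (-6<2).
No single strategy dominates all the others.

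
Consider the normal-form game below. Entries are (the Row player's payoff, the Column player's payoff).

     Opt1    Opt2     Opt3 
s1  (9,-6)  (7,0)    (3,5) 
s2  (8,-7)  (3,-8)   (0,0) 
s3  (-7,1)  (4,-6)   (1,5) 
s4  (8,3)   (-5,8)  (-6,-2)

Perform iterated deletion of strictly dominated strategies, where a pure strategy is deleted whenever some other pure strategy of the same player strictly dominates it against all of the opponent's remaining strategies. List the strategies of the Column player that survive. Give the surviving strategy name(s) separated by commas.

For the Row player, s1 strictly dominates s2 on the remaining columns (Opt1: 9>8, Opt2: 7>3, Opt3: 3>0); eliminate s2.
Row s3 is eliminated: s1 beats it against every remaining column (Opt1: 9>-7, Opt2: 7>4, Opt3: 3>1).
For the Row player, s1 strictly dominates s4 on the remaining columns (Opt1: 9>8, Opt2: 7>-5, Opt3: 3>-6); eliminate s4.
The Column player's strategy Opt1 is strictly dominated by Opt2 (s1: 0>-6) and is removed.
Column Opt2 is eliminated: Opt3 beats it against every remaining row (s1: 5>0).
Among the remaining strategies, none is strictly dominated by another pure strategy of the same player, so the elimination stops.
Surviving strategies — the Row player: {s1}; the Column player: {Opt3}.

Opt3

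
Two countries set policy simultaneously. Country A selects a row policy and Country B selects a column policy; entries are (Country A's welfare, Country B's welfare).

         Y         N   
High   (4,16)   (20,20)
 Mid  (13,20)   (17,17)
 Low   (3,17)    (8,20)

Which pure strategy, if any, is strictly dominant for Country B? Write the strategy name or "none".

none

Y fails to dominate N at High (16<20).
N fails to dominate Y at Mid (17<20).
No single strategy dominates all the others.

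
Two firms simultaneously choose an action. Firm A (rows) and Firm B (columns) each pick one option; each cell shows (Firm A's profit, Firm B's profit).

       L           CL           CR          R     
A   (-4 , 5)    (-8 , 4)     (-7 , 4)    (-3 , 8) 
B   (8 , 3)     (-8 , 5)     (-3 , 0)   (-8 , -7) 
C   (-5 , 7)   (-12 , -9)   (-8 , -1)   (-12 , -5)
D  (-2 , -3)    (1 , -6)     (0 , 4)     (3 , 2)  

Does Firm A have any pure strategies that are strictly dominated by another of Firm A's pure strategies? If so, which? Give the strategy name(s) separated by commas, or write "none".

A, C

A: dominated, since D does at least as well everywhere (L: -2>-4, CL: 1>-8, CR: 0>-7, R: 3>-3).
B: no other strategy beats it everywhere (A at L (8>-4); C at L (8>-5); D at L (8>-2)).
A strictly dominates C — L: -4>-5, CL: -8>-12, CR: -7>-8, R: -3>-12.
D: no other strategy beats it everywhere (A at L (-2>-4); B at CL (1>-8); C at L (-2>-5)).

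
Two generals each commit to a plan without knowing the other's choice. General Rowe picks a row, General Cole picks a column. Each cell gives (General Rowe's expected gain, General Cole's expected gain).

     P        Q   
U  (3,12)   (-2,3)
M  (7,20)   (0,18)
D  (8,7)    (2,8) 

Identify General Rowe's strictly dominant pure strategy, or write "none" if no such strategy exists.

D vs U: P: 8>3, Q: 2>-2.
D vs M: P: 8>7, Q: 2>0.
D strictly beats every other strategy against every opponent action, so it is strictly dominant.

D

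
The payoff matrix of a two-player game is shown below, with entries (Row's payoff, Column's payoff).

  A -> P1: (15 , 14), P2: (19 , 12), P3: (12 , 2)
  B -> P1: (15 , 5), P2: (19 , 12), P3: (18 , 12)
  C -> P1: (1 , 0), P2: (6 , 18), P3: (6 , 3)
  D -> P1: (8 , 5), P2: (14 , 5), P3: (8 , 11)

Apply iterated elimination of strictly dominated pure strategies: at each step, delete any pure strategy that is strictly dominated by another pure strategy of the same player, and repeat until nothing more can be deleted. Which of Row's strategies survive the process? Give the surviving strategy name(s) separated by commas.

A, B

For Row, A strictly dominates C on the remaining columns (P1: 15>1, P2: 19>6, P3: 12>6); eliminate C.
Row's strategy D is strictly dominated by A (P1: 15>8, P2: 19>14, P3: 12>8) and is removed.
Among the remaining strategies, none is strictly dominated by another pure strategy of the same player, so the elimination stops.
Surviving strategies — Row: {A, B}; Column: {P1, P2, P3}.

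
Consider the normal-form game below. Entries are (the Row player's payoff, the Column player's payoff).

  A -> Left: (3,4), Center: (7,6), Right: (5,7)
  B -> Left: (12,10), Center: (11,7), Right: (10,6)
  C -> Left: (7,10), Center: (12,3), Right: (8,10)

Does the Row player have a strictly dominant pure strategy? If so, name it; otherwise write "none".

none

A fails to dominate B at Left (3<12).
B fails to dominate C at Center (11<12).
C fails to dominate B at Left (7<12).
No single strategy dominates all the others.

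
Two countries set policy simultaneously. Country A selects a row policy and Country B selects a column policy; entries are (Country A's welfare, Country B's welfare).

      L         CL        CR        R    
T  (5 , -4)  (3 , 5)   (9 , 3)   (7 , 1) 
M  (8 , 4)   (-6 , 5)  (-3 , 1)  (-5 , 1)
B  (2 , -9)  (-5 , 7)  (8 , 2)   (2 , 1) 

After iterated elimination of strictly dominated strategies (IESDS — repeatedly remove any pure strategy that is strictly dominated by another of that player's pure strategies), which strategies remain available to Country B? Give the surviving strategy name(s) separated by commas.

Country A's strategy B is strictly dominated by T (L: 5>2, CL: 3>-5, CR: 9>8, R: 7>2) and is removed.
Column L is eliminated: CL beats it against every remaining row (T: 5>-4, M: 5>4).
Row M is eliminated: T beats it against every remaining column (CL: 3>-6, CR: 9>-3, R: 7>-5).
Country B's strategy CR is strictly dominated by CL (T: 5>3) and is removed.
Country B's strategy R is strictly dominated by CL (T: 5>1) and is removed.
Among the remaining strategies, none is strictly dominated by another pure strategy of the same player, so the elimination stops.
Surviving strategies — Country A: {T}; Country B: {CL}.

CL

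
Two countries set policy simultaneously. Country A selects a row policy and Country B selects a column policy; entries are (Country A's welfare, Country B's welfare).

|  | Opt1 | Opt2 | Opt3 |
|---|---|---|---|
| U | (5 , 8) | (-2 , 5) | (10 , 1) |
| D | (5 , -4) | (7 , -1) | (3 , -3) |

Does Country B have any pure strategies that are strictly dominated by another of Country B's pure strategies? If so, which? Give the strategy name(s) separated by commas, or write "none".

Opt1 is not dominated — it holds its own against Opt2 at U (8>5); Opt3 at U (8>1).
Opt2 is not dominated — it holds its own against Opt1 at D (-1>-4); Opt3 at U (5>1).
Opt2 strictly dominates Opt3 — U: 5>1, D: -1>-3.

Opt3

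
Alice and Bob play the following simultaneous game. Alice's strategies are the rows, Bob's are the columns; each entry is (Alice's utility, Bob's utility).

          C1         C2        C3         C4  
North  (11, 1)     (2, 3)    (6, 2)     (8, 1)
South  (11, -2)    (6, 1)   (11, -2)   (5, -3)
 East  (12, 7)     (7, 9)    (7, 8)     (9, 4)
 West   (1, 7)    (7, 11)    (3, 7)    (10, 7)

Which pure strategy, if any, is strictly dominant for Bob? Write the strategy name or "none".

C2 vs C1: North: 3>1, South: 1>-2, East: 9>7, West: 11>7.
C2 vs C3: North: 3>2, South: 1>-2, East: 9>8, West: 11>7.
C2 vs C4: North: 3>1, South: 1>-3, East: 9>4, West: 11>7.
C2 strictly beats every other strategy against every opponent action, so it is strictly dominant.

C2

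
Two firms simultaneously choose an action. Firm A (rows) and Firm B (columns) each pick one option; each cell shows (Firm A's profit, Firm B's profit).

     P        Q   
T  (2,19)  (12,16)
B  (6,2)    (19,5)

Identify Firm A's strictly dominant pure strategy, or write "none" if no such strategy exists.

B vs T: P: 6>2, Q: 19>12.
B strictly beats every other strategy against every opponent action, so it is strictly dominant.

B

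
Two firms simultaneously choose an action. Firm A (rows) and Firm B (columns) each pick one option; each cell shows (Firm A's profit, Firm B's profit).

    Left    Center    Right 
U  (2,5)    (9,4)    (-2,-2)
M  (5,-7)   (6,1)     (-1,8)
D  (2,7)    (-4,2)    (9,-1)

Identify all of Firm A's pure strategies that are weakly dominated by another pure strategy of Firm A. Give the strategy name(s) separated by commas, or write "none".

none

U is not dominated — it holds its own against M at Center (9>6); D at Center (9>-4).
Nothing dominates M: U at Left (5>2); D at Left (5>2).
Nothing dominates D: U at Right (9>-2); M at Right (9>-1).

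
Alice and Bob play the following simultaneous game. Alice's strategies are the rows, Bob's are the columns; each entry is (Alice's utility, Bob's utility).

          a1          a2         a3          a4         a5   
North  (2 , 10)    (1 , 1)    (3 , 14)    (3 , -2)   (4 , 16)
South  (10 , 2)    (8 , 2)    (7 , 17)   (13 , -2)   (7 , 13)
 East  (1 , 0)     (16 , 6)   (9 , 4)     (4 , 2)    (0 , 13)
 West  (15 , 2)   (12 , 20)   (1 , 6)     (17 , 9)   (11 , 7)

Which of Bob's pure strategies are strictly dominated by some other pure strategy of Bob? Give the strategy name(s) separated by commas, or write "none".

a1, a4

a3 strictly dominates a1 — North: 14>10, South: 17>2, East: 4>0, West: 6>2.
a2 is not dominated — it holds its own against a1 at South (2=2); a3 at East (6>4); a4 at North (1>-2); a5 at West (20>7).
a3 is not dominated — it holds its own against a1 at North (14>10); a2 at North (14>1); a4 at North (14>-2); a5 at South (17>13).
a4: dominated, since a2 does at least as well everywhere (North: 1>-2, South: 2>-2, East: 6>2, West: 20>9).
Nothing dominates a5: a1 at North (16>10); a2 at North (16>1); a3 at North (16>14); a4 at North (16>-2).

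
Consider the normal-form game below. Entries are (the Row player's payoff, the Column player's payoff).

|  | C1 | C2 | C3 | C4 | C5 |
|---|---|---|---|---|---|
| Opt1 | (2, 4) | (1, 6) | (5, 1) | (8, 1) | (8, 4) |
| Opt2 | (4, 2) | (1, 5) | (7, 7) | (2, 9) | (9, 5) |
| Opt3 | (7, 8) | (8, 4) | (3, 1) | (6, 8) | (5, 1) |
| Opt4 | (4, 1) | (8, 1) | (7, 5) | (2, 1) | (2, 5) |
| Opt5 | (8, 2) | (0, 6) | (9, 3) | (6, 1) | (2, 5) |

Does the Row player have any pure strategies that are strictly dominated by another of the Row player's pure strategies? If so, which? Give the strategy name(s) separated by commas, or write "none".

Nothing dominates Opt1: Opt2 at C2 (1=1); Opt3 at C3 (5>3); Opt4 at C4 (8>2); Opt5 at C2 (1>0).
Opt2 is not dominated — it holds its own against Opt1 at C1 (4>2); Opt3 at C3 (7>3); Opt4 at C1 (4=4); Opt5 at C2 (1>0).
Opt3: no other strategy beats it everywhere (Opt1 at C1 (7>2); Opt2 at C1 (7>4); Opt4 at C1 (7>4); Opt5 at C2 (8>0)).
Nothing dominates Opt4: Opt1 at C1 (4>2); Opt2 at C1 (4=4); Opt3 at C2 (8=8); Opt5 at C2 (8>0).
Nothing dominates Opt5: Opt1 at C1 (8>2); Opt2 at C1 (8>4); Opt3 at C1 (8>7); Opt4 at C1 (8>4).

none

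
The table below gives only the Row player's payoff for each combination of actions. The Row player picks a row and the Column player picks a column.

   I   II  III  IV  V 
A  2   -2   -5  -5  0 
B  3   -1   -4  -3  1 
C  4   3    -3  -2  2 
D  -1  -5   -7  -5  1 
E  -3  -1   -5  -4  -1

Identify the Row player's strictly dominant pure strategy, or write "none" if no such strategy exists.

C

C vs A: I: 4>2, II: 3>-2, III: -3>-5, IV: -2>-5, V: 2>0.
C vs B: I: 4>3, II: 3>-1, III: -3>-4, IV: -2>-3, V: 2>1.
C vs D: I: 4>-1, II: 3>-5, III: -3>-7, IV: -2>-5, V: 2>1.
C vs E: I: 4>-3, II: 3>-1, III: -3>-5, IV: -2>-4, V: 2>-1.
C strictly beats every other strategy against every opponent action, so it is strictly dominant.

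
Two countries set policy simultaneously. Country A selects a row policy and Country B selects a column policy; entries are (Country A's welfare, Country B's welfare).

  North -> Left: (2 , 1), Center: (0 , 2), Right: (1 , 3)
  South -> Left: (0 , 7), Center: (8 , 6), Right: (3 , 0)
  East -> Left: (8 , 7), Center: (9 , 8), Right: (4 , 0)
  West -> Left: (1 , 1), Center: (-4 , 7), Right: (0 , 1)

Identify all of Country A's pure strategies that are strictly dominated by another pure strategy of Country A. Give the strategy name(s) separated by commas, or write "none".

North, South, West

North: dominated, since East does at least as well everywhere (Left: 8>2, Center: 9>0, Right: 4>1).
South: dominated, since East does at least as well everywhere (Left: 8>0, Center: 9>8, Right: 4>3).
Nothing dominates East: North at Left (8>2); South at Left (8>0); West at Left (8>1).
West is strictly dominated by North (Left: 2>1, Center: 0>-4, Right: 1>0).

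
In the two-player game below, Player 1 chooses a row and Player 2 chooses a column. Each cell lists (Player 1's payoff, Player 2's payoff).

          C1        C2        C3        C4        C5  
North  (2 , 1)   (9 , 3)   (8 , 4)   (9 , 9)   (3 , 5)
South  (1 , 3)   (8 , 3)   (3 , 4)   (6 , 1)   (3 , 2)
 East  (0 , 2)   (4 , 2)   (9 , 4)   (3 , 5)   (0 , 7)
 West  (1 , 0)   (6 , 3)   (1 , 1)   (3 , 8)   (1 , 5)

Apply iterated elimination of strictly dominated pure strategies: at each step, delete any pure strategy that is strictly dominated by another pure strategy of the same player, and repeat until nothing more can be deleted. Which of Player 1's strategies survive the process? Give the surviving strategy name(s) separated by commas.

North, South, East

Row West is eliminated: North beats it against every remaining column (C1: 2>1, C2: 9>6, C3: 8>1, C4: 9>3, C5: 3>1).
Player 2's strategy C1 is strictly dominated by C3 (North: 4>1, South: 4>3, East: 4>2) and is removed.
Player 2's strategy C2 is strictly dominated by C3 (North: 4>3, South: 4>3, East: 4>2) and is removed.
Among the remaining strategies, none is strictly dominated by another pure strategy of the same player, so the elimination stops.
Surviving strategies — Player 1: {North, South, East}; Player 2: {C3, C4, C5}.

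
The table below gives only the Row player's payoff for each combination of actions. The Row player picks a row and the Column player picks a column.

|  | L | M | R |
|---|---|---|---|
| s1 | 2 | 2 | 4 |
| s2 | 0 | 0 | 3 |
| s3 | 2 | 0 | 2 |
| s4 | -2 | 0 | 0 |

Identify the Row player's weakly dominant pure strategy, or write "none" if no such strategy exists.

s1

s1 vs s2: L: 2>0, M: 2>0, R: 4>3.
s1 vs s3: L: 2=2, M: 2>0, R: 4>2.
s1 vs s4: L: 2>-2, M: 2>0, R: 4>0.
s1 is at least as good as every other strategy against every opponent action, so it is weakly dominant.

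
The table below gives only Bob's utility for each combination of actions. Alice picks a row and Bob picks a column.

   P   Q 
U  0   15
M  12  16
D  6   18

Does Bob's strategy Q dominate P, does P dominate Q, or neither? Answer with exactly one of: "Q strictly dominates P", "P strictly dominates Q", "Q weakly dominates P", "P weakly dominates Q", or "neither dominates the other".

Q strictly dominates P

Q's payoffs vs P's, by Alice's action — U: 15>0, M: 16>12, D: 18>6.
Every comparison favours Q, so Q strictly dominates P.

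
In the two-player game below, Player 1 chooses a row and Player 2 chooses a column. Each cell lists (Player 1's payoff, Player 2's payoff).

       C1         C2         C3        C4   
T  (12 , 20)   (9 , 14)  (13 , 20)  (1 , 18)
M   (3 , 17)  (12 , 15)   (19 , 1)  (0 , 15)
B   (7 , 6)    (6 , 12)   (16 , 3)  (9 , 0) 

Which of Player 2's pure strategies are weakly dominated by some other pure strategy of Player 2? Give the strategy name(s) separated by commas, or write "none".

C3, C4

C1: no other strategy beats it everywhere (C2 at T (20>14); C3 at M (17>1); C4 at T (20>18)).
C2: no other strategy beats it everywhere (C1 at B (12>6); C3 at M (15>1); C4 at B (12>0)).
C3: dominated, since C1 does at least as well everywhere (T: 20=20, M: 17>1, B: 6>3).
C1 weakly dominates C4 — T: 20>18, M: 17>15, B: 6>0.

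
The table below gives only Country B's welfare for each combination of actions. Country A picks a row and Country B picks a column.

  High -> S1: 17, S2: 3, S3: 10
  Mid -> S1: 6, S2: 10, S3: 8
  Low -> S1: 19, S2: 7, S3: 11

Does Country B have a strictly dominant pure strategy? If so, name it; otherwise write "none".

none

S1 fails to dominate S2 at Mid (6<10).
S2 fails to dominate S1 at High (3<17).
S3 fails to dominate S1 at High (10<17).
No single strategy dominates all the others.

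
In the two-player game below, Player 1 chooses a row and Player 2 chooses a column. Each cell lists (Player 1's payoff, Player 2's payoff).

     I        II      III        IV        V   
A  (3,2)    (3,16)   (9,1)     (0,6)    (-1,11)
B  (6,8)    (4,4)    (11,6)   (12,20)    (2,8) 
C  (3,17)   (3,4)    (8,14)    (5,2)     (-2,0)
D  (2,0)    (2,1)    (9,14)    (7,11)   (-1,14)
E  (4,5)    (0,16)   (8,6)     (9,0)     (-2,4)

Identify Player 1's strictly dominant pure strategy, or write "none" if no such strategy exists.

B vs A: I: 6>3, II: 4>3, III: 11>9, IV: 12>0, V: 2>-1.
B vs C: I: 6>3, II: 4>3, III: 11>8, IV: 12>5, V: 2>-2.
B vs D: I: 6>2, II: 4>2, III: 11>9, IV: 12>7, V: 2>-1.
B vs E: I: 6>4, II: 4>0, III: 11>8, IV: 12>9, V: 2>-2.
B strictly beats every other strategy against every opponent action, so it is strictly dominant.

B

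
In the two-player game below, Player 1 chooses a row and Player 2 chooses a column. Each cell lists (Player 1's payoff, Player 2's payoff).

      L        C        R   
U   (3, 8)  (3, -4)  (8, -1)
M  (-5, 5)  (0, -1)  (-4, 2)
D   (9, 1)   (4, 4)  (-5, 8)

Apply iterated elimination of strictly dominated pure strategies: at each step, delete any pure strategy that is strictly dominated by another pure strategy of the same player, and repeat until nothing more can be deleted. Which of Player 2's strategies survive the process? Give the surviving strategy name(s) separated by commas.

Row M is eliminated: U beats it against every remaining column (L: 3>-5, C: 3>0, R: 8>-4).
Player 2's strategy C is strictly dominated by R (U: -1>-4, D: 8>4) and is removed.
Among the remaining strategies, none is strictly dominated by another pure strategy of the same player, so the elimination stops.
Surviving strategies — Player 1: {U, D}; Player 2: {L, R}.

L, R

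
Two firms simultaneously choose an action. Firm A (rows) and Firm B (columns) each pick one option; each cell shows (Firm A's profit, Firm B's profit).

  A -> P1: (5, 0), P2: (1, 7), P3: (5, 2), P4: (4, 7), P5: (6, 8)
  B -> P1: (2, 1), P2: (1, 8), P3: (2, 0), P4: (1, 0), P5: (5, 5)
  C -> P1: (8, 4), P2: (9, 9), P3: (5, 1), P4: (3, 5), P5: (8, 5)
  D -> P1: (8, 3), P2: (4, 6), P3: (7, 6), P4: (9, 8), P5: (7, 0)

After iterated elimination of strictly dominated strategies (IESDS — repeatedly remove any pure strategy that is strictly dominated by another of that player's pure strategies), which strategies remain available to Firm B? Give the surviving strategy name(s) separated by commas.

P2, P4

For Firm A, D strictly dominates A on the remaining columns (P1: 8>5, P2: 4>1, P3: 7>5, P4: 9>4, P5: 7>6); eliminate A.
Firm A's strategy B is strictly dominated by C (P1: 8>2, P2: 9>1, P3: 5>2, P4: 3>1, P5: 8>5) and is removed.
Firm B's strategy P1 is strictly dominated by P2 (C: 9>4, D: 6>3) and is removed.
For Firm B, P4 strictly dominates P3 on the remaining rows (C: 5>1, D: 8>6); eliminate P3.
For Firm B, P2 strictly dominates P5 on the remaining rows (C: 9>5, D: 6>0); eliminate P5.
Among the remaining strategies, none is strictly dominated by another pure strategy of the same player, so the elimination stops.
Surviving strategies — Firm A: {C, D}; Firm B: {P2, P4}.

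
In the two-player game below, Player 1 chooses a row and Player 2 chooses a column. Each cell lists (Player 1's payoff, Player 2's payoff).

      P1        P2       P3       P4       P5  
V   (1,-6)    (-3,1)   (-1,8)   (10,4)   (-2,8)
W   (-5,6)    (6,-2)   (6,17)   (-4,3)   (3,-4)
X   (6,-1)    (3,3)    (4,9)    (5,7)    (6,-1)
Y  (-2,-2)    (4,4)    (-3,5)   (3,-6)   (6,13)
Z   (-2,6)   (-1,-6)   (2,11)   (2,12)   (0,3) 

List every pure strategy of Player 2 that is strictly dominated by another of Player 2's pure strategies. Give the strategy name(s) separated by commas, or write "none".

P1, P2

P3 strictly dominates P1 — V: 8>-6, W: 17>6, X: 9>-1, Y: 5>-2, Z: 11>6.
P3 strictly dominates P2 — V: 8>1, W: 17>-2, X: 9>3, Y: 5>4, Z: 11>-6.
Nothing dominates P3: P1 at V (8>-6); P2 at V (8>1); P4 at V (8>4); P5 at V (8=8).
P4: no other strategy beats it everywhere (P1 at V (4>-6); P2 at V (4>1); P3 at Z (12>11); P5 at W (3>-4)).
P5: no other strategy beats it everywhere (P1 at V (8>-6); P2 at V (8>1); P3 at V (8=8); P4 at V (8>4)).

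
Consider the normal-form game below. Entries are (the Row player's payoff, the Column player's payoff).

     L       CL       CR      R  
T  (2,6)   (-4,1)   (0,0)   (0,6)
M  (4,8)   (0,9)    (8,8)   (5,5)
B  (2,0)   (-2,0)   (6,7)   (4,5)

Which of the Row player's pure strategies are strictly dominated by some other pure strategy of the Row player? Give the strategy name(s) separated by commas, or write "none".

T, B

T is strictly dominated by M (L: 4>2, CL: 0>-4, CR: 8>0, R: 5>0).
M: no other strategy beats it everywhere (T at L (4>2); B at L (4>2)).
M strictly dominates B — L: 4>2, CL: 0>-2, CR: 8>6, R: 5>4.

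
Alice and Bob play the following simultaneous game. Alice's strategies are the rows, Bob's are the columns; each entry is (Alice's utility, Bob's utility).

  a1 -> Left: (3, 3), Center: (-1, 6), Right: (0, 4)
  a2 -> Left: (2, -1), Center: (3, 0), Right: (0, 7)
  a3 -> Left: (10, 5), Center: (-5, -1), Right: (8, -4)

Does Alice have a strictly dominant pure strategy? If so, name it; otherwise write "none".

none

a1 fails to dominate a2 at Center (-1<3).
a2 fails to dominate a1 at Left (2<3).
a3 fails to dominate a1 at Center (-5<-1).
No single strategy dominates all the others.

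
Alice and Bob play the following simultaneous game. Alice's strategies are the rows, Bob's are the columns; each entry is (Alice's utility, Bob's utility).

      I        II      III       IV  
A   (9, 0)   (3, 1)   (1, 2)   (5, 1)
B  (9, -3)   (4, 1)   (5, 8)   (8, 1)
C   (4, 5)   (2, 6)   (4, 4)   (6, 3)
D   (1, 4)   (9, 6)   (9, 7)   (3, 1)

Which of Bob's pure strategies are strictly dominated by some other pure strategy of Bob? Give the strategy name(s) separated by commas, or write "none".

I is strictly dominated by II (A: 1>0, B: 1>-3, C: 6>5, D: 6>4).
II is not dominated — it holds its own against I at A (1>0); III at C (6>4); IV at A (1=1).
Nothing dominates III: I at A (2>0); II at A (2>1); IV at A (2>1).
III strictly dominates IV — A: 2>1, B: 8>1, C: 4>3, D: 7>1.

I, IV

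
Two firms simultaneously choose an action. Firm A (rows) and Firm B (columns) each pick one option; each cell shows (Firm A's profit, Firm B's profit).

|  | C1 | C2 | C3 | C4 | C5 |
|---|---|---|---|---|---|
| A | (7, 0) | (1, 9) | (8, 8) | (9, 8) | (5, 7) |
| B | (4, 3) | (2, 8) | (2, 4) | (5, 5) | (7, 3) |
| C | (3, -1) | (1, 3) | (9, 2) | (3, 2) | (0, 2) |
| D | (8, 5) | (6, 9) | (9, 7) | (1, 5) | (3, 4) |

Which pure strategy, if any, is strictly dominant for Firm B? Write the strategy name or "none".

C2 vs C1: A: 9>0, B: 8>3, C: 3>-1, D: 9>5.
C2 vs C3: A: 9>8, B: 8>4, C: 3>2, D: 9>7.
C2 vs C4: A: 9>8, B: 8>5, C: 3>2, D: 9>5.
C2 vs C5: A: 9>7, B: 8>3, C: 3>2, D: 9>4.
C2 strictly beats every other strategy against every opponent action, so it is strictly dominant.

C2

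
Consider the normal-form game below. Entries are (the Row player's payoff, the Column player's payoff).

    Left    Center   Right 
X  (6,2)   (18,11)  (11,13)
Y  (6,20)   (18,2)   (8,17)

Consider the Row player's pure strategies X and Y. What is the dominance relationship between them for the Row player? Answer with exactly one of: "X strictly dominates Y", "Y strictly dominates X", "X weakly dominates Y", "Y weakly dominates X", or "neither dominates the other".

X weakly dominates Y

X's payoffs vs Y's, by the Column player's action — Left: 6=6, Center: 18=18, Right: 11>8.
X is at least as good everywhere and strictly better somewhere (tied only at Left, Center), so X weakly but not strictly dominates Y.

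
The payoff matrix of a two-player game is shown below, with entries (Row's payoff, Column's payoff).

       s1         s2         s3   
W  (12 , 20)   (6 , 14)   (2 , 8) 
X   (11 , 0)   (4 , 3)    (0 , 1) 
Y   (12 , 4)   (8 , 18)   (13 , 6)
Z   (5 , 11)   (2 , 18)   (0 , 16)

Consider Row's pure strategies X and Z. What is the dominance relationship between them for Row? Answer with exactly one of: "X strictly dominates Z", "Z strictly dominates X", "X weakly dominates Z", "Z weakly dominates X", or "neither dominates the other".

X weakly dominates Z

X's payoffs vs Z's, by Column's action — s1: 11>5, s2: 4>2, s3: 0=0.
X is at least as good everywhere and strictly better somewhere (tied only at s3), so X weakly but not strictly dominates Z.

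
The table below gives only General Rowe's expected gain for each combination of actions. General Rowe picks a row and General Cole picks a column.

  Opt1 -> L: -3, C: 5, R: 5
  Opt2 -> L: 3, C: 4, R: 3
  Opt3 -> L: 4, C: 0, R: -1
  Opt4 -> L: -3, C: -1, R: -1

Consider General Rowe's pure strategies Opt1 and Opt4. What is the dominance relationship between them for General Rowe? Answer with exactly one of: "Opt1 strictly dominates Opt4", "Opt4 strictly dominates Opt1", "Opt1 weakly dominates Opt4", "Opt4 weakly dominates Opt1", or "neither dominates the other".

Opt1 weakly dominates Opt4

Opt1's payoffs vs Opt4's, by General Cole's action — L: -3=-3, C: 5>-1, R: 5>-1.
Opt1 is at least as good everywhere and strictly better somewhere (tied only at L), so Opt1 weakly but not strictly dominates Opt4.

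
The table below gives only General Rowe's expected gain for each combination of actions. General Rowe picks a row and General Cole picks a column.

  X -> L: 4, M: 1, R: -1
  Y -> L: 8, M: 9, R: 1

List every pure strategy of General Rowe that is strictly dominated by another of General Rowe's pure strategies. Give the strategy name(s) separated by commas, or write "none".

X

Y strictly dominates X — L: 8>4, M: 9>1, R: 1>-1.
Y: no other strategy beats it everywhere (X at L (8>4)).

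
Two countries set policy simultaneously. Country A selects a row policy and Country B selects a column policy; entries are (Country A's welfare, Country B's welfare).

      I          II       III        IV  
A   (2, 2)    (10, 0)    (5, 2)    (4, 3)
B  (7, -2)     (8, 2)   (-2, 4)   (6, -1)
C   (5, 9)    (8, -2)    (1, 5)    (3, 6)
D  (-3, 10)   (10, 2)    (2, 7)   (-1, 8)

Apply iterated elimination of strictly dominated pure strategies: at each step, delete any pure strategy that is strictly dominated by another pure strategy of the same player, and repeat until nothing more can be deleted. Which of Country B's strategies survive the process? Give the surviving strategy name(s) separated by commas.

I, III, IV

Country B's strategy II is strictly dominated by III (A: 2>0, B: 4>2, C: 5>-2, D: 7>2) and is removed.
Country A's strategy D is strictly dominated by A (I: 2>-3, III: 5>2, IV: 4>-1) and is removed.
Among the remaining strategies, none is strictly dominated by another pure strategy of the same player, so the elimination stops.
Surviving strategies — Country A: {A, B, C}; Country B: {I, III, IV}.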